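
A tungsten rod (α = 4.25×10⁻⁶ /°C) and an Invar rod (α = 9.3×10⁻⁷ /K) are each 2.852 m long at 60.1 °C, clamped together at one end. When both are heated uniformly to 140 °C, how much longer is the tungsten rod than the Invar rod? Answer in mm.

0.757 mm

ΔT = 79.9 K
tungsten: ΔL = 4.25×10⁻⁶ × 2.852 m × 79.9 = 9.6847×10⁻⁴ m = 0.96847 mm
Invar: ΔL = 9.3×10⁻⁷ × 2.852 m × 79.9 = 2.1192×10⁻⁴ m = 0.21192 mm
difference = 0.96847 − 0.21192 = 0.75655 mm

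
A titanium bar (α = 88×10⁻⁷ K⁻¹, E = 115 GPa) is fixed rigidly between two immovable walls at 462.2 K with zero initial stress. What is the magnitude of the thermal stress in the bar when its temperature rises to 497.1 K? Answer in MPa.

Fully constrained: the free strain ε = αΔT is blocked, so σ = Eε = EαΔT.
|ΔT| = 34.9 K
σ = 115×10⁹ × 88×10⁻⁷ × 34.9 = 3.53×10⁷ Pa

σ = 35.3 MPa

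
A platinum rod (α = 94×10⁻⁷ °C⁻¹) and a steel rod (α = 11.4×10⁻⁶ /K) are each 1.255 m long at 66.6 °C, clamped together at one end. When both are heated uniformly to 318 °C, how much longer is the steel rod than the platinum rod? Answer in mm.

ΔT = 251.4 K
platinum: ΔL = 94×10⁻⁷ × 1.255 m × 251.4 = 2.9658×10⁻³ m = 2.9658 mm
steel: ΔL = 11.4×10⁻⁶ × 1.255 m × 251.4 = 3.5968×10⁻³ m = 3.5968 mm
difference = 3.5968 − 2.9658 = 0.6310 mm

0.631 mm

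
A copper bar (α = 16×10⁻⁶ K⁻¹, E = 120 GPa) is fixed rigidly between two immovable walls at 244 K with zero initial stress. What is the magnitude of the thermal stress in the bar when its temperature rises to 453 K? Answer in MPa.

σ = 401 MPa

Fully constrained: the free strain ε = αΔT is blocked, so σ = Eε = EαΔT.
|ΔT| = 209 K
σ = 120×10⁹ × 16×10⁻⁶ × 209 = 4.01×10⁸ Pa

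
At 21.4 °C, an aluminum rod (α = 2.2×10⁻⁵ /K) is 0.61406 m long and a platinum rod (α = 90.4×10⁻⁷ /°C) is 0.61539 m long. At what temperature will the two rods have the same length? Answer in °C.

Equal length when α₁L₁ΔT − α₂L₂ΔT = L₂ − L₁ = 1.33×10⁻³ m
α₁L₁ = 1.350932×10⁻⁵, α₂L₂ = 5.5631256×10⁻⁶ → Δ(αL) = 7.9461944×10⁻⁶ m/K
ΔT = 1.33×10⁻³ / 7.9461944×10⁻⁶ = 167.376 K, so T = 21.4 + 167.376 = 188.776 °C

T = 188.8 °C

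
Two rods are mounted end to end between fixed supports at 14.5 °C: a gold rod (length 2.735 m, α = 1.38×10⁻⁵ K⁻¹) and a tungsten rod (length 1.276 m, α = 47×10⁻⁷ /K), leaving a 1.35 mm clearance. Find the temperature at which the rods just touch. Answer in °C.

T = 45.4 °C

Gap closes when ΔL₁ + ΔL₂ = 1.35 mm = 1.35×10⁻³ m
(α₁L₁ + α₂L₂)ΔT = g
α₁L₁ + α₂L₂ = 1.38×10⁻⁵×2.735 + 47×10⁻⁷×1.276 = 4.37402×10⁻⁵ m/K
ΔT = 1.35×10⁻³ / 4.37402×10⁻⁵ = 30.864 K
T = 14.5 + 30.864 = 45.364 °C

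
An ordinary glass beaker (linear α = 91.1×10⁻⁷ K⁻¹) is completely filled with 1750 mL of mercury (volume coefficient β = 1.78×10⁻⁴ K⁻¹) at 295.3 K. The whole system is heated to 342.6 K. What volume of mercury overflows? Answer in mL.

The beaker also expands: β_container ≈ 3α = 2.733×10⁻⁵ /K
Net overflow = V₀(β_liq − 3α_cont)ΔT
β − 3α = 1.78×10⁻⁴ − 2.733×10⁻⁵ = 1.5067×10⁻⁴ /K; ΔT = 47.3 K
ΔV = 1750 × 1.5067×10⁻⁴ × 47.3 = 12.5 mL

12.5 mL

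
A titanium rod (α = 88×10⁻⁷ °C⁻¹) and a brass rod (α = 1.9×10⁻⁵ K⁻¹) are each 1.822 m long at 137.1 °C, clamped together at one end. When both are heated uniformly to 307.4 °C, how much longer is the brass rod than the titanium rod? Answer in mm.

ΔT = 170.3 K
titanium: ΔL = 88×10⁻⁷ × 1.822 m × 170.3 = 2.7305×10⁻³ m = 2.7305 mm
brass: ΔL = 1.9×10⁻⁵ × 1.822 m × 170.3 = 5.8954×10⁻³ m = 5.8954 mm
difference = 5.8954 − 2.7305 = 3.1649 mm

3.16 mm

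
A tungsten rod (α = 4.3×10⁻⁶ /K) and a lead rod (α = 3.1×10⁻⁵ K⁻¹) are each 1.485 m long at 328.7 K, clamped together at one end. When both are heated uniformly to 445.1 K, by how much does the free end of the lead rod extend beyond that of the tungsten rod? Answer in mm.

4.62 mm

ΔT = 116.4 K
tungsten: ΔL = 4.3×10⁻⁶ × 1.485 m × 116.4 = 7.4327×10⁻⁴ m = 0.74327 mm
lead: ΔL = 3.1×10⁻⁵ × 1.485 m × 116.4 = 5.3585×10⁻³ m = 5.3585 mm
difference = 5.3585 − 0.74327 = 4.61523 mm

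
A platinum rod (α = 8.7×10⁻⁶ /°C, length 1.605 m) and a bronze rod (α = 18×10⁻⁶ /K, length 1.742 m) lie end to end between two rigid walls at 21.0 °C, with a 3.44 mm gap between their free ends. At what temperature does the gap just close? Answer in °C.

T = 96.9 °C

α₁L₁ = 1.39635×10⁻⁵ m/K, α₂L₂ = 3.1356×10⁻⁵ m/K → total 4.53195×10⁻⁵ m/K
ΔT = g/(α₁L₁+α₂L₂) = 3.44×10⁻³ / 4.53195×10⁻⁵ = 75.906 K
T = 21.0 + 75.906 = 96.906 °C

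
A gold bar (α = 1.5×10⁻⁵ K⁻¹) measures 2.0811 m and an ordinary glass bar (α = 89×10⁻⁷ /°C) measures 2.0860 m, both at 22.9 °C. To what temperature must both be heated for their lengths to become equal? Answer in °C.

L₁(1 + α₁ΔT) = L₂(1 + α₂ΔT) ⇒ ΔT = (L₂ − L₁)/(α₁L₁ − α₂L₂)
L₂ − L₁ = 2.0860 − 2.0811 = 4.90×10⁻³ m
α₁L₁ − α₂L₂ = 1.5×10⁻⁵×2.0811 − 89×10⁻⁷×2.0860 = 1.26511×10⁻⁵ m/K
ΔT = 4.90×10⁻³ / 1.26511×10⁻⁵ = 387.318 K
T = 22.9 + 387.318 = 410.218 °C

T = 410.2 °C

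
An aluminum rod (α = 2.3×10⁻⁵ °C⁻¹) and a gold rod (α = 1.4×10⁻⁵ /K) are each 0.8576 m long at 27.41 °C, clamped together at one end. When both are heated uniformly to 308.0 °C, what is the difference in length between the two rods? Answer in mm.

ΔT = 280.59 K
aluminum: ΔL = 2.3×10⁻⁵ × 0.8576 m × 280.59 = 5.5346×10⁻³ m = 5.5346 mm
gold: ΔL = 1.4×10⁻⁵ × 0.8576 m × 280.59 = 3.3689×10⁻³ m = 3.3689 mm
difference = 5.5346 − 3.3689 = 2.1657 mm

2.17 mm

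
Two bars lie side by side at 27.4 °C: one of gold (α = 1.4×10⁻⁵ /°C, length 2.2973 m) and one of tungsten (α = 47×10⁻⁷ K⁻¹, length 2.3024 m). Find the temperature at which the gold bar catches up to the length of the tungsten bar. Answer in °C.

T = 266.4 °C

Equal length when α₁L₁ΔT − α₂L₂ΔT = L₂ − L₁ = 5.10×10⁻³ m
α₁L₁ = 3.21622×10⁻⁵, α₂L₂ = 1.082128×10⁻⁵ → Δ(αL) = 2.134092×10⁻⁵ m/K
ΔT = 5.10×10⁻³ / 2.134092×10⁻⁵ = 238.978 K, so T = 27.4 + 238.978 = 266.378 °C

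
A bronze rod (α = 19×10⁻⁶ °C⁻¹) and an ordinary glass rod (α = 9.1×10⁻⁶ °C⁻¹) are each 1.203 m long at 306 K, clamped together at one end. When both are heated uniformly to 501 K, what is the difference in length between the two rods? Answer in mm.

2.32 mm

ΔT = 195 K
bronze: ΔL = 19×10⁻⁶ × 1.203 m × 195 = 4.4571×10⁻³ m = 4.4571 mm
ordinary glass: ΔL = 9.1×10⁻⁶ × 1.203 m × 195 = 2.1347×10⁻³ m = 2.1347 mm
difference = 4.4571 − 2.1347 = 2.3224 mm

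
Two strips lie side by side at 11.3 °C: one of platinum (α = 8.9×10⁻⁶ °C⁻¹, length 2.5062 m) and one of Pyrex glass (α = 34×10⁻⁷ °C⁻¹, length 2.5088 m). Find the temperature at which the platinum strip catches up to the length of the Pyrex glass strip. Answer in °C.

L₁(1 + α₁ΔT) = L₂(1 + α₂ΔT) ⇒ ΔT = (L₂ − L₁)/(α₁L₁ − α₂L₂)
L₂ − L₁ = 2.5088 − 2.5062 = 2.60×10⁻³ m
α₁L₁ − α₂L₂ = 8.9×10⁻⁶×2.5062 − 34×10⁻⁷×2.5088 = 1.377526×10⁻⁵ m/K
ΔT = 2.60×10⁻³ / 1.377526×10⁻⁵ = 188.744 K
T = 11.3 + 188.744 = 200.044 °C

T = 200.0 °C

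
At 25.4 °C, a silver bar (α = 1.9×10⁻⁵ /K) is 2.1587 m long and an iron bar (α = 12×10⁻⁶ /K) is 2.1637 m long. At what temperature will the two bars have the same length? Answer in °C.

L₁(1 + α₁ΔT) = L₂(1 + α₂ΔT) ⇒ ΔT = (L₂ − L₁)/(α₁L₁ − α₂L₂)
L₂ − L₁ = 2.1637 − 2.1587 = 5.00×10⁻³ m
α₁L₁ − α₂L₂ = 1.9×10⁻⁵×2.1587 − 12×10⁻⁶×2.1637 = 1.50509×10⁻⁵ m/K
ΔT = 5.00×10⁻³ / 1.50509×10⁻⁵ = 332.206 K
T = 25.4 + 332.206 = 357.606 °C

T = 357.6 °C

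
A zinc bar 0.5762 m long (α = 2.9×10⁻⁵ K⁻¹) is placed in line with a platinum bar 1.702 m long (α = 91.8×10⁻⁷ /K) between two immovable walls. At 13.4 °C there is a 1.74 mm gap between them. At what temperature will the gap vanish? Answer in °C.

α₁L₁ = 1.67098×10⁻⁵ m/K, α₂L₂ = 1.562436×10⁻⁵ m/K → total 3.233416×10⁻⁵ m/K
ΔT = g/(α₁L₁+α₂L₂) = 1.74×10⁻³ / 3.233416×10⁻⁵ = 53.813 K
T = 13.4 + 53.813 = 67.213 °C

T = 67.2 °C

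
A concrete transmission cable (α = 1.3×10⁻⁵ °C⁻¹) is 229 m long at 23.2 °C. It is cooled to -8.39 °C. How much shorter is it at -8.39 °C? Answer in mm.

ΔL = 94.0 mm

|ΔT| = |-8.39 − 23.2| = 31.59 K
ΔL = αL₀ΔT = (1.3×10⁻⁵)(229)(31.59) = 9.40×10⁻² m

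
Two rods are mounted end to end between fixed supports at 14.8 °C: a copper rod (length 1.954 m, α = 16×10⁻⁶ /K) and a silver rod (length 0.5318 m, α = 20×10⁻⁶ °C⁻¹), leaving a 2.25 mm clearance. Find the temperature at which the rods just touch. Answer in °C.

T = 68.5 °C

α₁L₁ = 3.1264×10⁻⁵ m/K, α₂L₂ = 1.0636×10⁻⁵ m/K → total 4.19×10⁻⁵ m/K
ΔT = g/(α₁L₁+α₂L₂) = 2.25×10⁻³ / 4.19×10⁻⁵ = 53.699 K
T = 14.8 + 53.699 = 68.499 °C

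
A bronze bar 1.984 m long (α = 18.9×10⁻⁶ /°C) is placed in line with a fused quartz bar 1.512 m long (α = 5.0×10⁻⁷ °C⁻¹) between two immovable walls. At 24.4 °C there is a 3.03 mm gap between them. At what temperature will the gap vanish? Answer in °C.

Gap closes when ΔL₁ + ΔL₂ = 3.03 mm = 3.03×10⁻³ m
(α₁L₁ + α₂L₂)ΔT = g
α₁L₁ + α₂L₂ = 18.9×10⁻⁶×1.984 + 5.0×10⁻⁷×1.512 = 3.82536×10⁻⁵ m/K
ΔT = 3.03×10⁻³ / 3.82536×10⁻⁵ = 79.21 K
T = 24.4 + 79.21 = 103.61 °C

T = 104 °C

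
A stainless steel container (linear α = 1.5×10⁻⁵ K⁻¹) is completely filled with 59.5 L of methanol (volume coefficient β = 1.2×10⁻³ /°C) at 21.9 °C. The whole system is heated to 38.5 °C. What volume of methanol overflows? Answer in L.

1.14 L

The container also expands: β_container ≈ 3α = 4.5×10⁻⁵ /K
Net overflow = V₀(β_liq − 3α_cont)ΔT
β − 3α = 1.20×10⁻³ − 4.5×10⁻⁵ = 1.155×10⁻³ /K; ΔT = 16.6 K
ΔV = 59.5 × 1.155×10⁻³ × 16.6 = 1.14 L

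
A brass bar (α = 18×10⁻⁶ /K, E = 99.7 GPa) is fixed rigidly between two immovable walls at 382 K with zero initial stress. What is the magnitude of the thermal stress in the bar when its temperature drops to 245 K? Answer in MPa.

σ = 246 MPa

Fully constrained: the free strain ε = αΔT is blocked, so σ = Eε = EαΔT.
|ΔT| = 137 K
σ = 99.7×10⁹ × 18×10⁻⁶ × 137 = 2.46×10⁸ Pa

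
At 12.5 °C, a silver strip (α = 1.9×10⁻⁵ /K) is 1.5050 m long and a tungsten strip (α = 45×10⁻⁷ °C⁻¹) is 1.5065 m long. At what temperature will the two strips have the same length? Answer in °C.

Equal length when α₁L₁ΔT − α₂L₂ΔT = L₂ − L₁ = 1.50×10⁻³ m
α₁L₁ = 2.8595×10⁻⁵, α₂L₂ = 6.77925×10⁻⁶ → Δ(αL) = 2.181575×10⁻⁵ m/K
ΔT = 1.50×10⁻³ / 2.181575×10⁻⁵ = 68.7577 K, so T = 12.5 + 68.7577 = 81.2577 °C

T = 81.26 °C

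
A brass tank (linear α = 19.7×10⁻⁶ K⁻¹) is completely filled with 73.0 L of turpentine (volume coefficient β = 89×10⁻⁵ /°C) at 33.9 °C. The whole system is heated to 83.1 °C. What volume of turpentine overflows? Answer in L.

The tank also expands: β_container ≈ 3α = 5.91×10⁻⁵ /K
Net overflow = V₀(β_liq − 3α_cont)ΔT
β − 3α = 8.90×10⁻⁴ − 5.91×10⁻⁵ = 8.309×10⁻⁴ /K; ΔT = 49.2 K
ΔV = 73.0 × 8.309×10⁻⁴ × 49.2 = 2.98 L

2.98 L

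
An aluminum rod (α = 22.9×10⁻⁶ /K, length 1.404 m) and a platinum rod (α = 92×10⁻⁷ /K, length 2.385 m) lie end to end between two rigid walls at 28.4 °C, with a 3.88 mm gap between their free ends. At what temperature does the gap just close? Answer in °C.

T = 100 °C

Gap closes when ΔL₁ + ΔL₂ = 3.88 mm = 3.88×10⁻³ m
(α₁L₁ + α₂L₂)ΔT = g
α₁L₁ + α₂L₂ = 22.9×10⁻⁶×1.404 + 92×10⁻⁷×2.385 = 5.40936×10⁻⁵ m/K
ΔT = 3.88×10⁻³ / 5.40936×10⁻⁵ = 71.73 K
T = 28.4 + 71.73 = 100.13 °C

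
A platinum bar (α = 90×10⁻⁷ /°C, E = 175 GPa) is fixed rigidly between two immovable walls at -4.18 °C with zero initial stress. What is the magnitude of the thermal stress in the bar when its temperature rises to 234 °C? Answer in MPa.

Fully constrained: the free strain ε = αΔT is blocked, so σ = Eε = EαΔT.
|ΔT| = 238.18 K
σ = 175×10⁹ × 90×10⁻⁷ × 238.18 = 3.75×10⁸ Pa

σ = 375 MPa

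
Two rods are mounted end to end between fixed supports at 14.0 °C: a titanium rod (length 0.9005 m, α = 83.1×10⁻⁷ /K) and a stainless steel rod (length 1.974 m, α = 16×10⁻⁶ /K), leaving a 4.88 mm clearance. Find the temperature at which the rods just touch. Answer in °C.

T = 139 °C

Gap closes when ΔL₁ + ΔL₂ = 4.88 mm = 4.88×10⁻³ m
(α₁L₁ + α₂L₂)ΔT = g
α₁L₁ + α₂L₂ = 83.1×10⁻⁷×0.9005 + 16×10⁻⁶×1.974 = 3.9067155×10⁻⁵ m/K
ΔT = 4.88×10⁻³ / 3.9067155×10⁻⁵ = 124.91 K
T = 14.0 + 124.91 = 138.91 °C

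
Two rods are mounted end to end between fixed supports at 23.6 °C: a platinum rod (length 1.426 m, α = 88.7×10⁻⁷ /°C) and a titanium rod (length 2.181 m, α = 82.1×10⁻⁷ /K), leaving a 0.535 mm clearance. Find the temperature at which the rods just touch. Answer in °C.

T = 41.1 °C

Gap closes when ΔL₁ + ΔL₂ = 0.535 mm = 5.35×10⁻⁴ m
(α₁L₁ + α₂L₂)ΔT = g
α₁L₁ + α₂L₂ = 88.7×10⁻⁷×1.426 + 82.1×10⁻⁷×2.181 = 3.055463×10⁻⁵ m/K
ΔT = 5.35×10⁻⁴ / 3.055463×10⁻⁵ = 17.510 K
T = 23.6 + 17.510 = 41.110 °C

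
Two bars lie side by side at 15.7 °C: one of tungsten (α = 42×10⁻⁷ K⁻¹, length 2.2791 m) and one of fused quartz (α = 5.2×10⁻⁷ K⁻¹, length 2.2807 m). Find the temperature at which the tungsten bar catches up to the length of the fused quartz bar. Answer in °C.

L₁(1 + α₁ΔT) = L₂(1 + α₂ΔT) ⇒ ΔT = (L₂ − L₁)/(α₁L₁ − α₂L₂)
L₂ − L₁ = 2.2807 − 2.2791 = 1.60×10⁻³ m
α₁L₁ − α₂L₂ = 42×10⁻⁷×2.2791 − 5.2×10⁻⁷×2.2807 = 8.386256×10⁻⁶ m/K
ΔT = 1.60×10⁻³ / 8.386256×10⁻⁶ = 190.788 K
T = 15.7 + 190.788 = 206.488 °C

T = 206.5 °C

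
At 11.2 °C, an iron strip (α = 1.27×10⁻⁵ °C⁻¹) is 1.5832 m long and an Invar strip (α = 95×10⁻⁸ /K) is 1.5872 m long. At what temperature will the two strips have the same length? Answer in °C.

Equal length when α₁L₁ΔT − α₂L₂ΔT = L₂ − L₁ = 4.00×10⁻³ m
α₁L₁ = 2.010664×10⁻⁵, α₂L₂ = 1.50784×10⁻⁶ → Δ(αL) = 1.85988×10⁻⁵ m/K
ΔT = 4.00×10⁻³ / 1.85988×10⁻⁵ = 215.068 K, so T = 11.2 + 215.068 = 226.268 °C

T = 226.3 °C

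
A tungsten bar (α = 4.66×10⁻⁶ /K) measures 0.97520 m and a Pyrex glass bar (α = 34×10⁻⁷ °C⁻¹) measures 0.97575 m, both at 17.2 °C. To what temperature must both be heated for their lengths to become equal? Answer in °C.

T = 465.5 °C

L₁(1 + α₁ΔT) = L₂(1 + α₂ΔT) ⇒ ΔT = (L₂ − L₁)/(α₁L₁ − α₂L₂)
L₂ − L₁ = 0.97575 − 0.97520 = 5.50×10⁻⁴ m
α₁L₁ − α₂L₂ = 4.66×10⁻⁶×0.97520 − 34×10⁻⁷×0.97575 = 1.226882×10⁻⁶ m/K
ΔT = 5.50×10⁻⁴ / 1.226882×10⁻⁶ = 448.291 K
T = 17.2 + 448.291 = 465.491 °C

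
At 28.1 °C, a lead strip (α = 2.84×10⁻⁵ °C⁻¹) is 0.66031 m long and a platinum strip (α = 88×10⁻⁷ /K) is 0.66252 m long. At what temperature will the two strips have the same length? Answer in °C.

L₁(1 + α₁ΔT) = L₂(1 + α₂ΔT) ⇒ ΔT = (L₂ − L₁)/(α₁L₁ − α₂L₂)
L₂ − L₁ = 0.66252 − 0.66031 = 2.21×10⁻³ m
α₁L₁ − α₂L₂ = 2.84×10⁻⁵×0.66031 − 88×10⁻⁷×0.66252 = 1.2922628×10⁻⁵ m/K
ΔT = 2.21×10⁻³ / 1.2922628×10⁻⁵ = 171.018 K
T = 28.1 + 171.018 = 199.118 °C

T = 199.1 °C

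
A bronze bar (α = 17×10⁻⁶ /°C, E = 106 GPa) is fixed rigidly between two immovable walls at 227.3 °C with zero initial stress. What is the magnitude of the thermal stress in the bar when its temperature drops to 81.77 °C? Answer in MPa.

σ = 262 MPa

Fully constrained: the free strain ε = αΔT is blocked, so σ = Eε = EαΔT.
|ΔT| = 145.53 K
σ = 106×10⁹ × 17×10⁻⁶ × 145.53 = 2.62×10⁸ Pa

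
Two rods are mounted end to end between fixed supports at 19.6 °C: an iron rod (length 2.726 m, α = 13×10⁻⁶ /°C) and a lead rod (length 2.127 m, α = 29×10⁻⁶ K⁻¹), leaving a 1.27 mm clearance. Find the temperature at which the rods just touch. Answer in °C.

α₁L₁ = 3.5438×10⁻⁵ m/K, α₂L₂ = 6.1683×10⁻⁵ m/K → total 9.7121×10⁻⁵ m/K
ΔT = g/(α₁L₁+α₂L₂) = 1.27×10⁻³ / 9.7121×10⁻⁵ = 13.076 K
T = 19.6 + 13.076 = 32.676 °C

T = 32.7 °C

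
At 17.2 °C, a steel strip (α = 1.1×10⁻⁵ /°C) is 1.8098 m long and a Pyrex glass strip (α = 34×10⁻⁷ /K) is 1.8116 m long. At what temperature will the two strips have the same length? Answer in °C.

Equal length when α₁L₁ΔT − α₂L₂ΔT = L₂ − L₁ = 1.80×10⁻³ m
α₁L₁ = 1.99078×10⁻⁵, α₂L₂ = 6.15944×10⁻⁶ → Δ(αL) = 1.374836×10⁻⁵ m/K
ΔT = 1.80×10⁻³ / 1.374836×10⁻⁵ = 130.925 K, so T = 17.2 + 130.925 = 148.125 °C

T = 148.1 °C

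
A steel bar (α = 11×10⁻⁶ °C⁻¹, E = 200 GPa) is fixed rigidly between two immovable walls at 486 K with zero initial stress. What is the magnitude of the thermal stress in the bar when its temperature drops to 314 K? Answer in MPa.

σ = 378 MPa

Fully constrained: the free strain ε = αΔT is blocked, so σ = Eε = EαΔT.
|ΔT| = 172 K
σ = 200×10⁹ × 11×10⁻⁶ × 172 = 3.78×10⁸ Pa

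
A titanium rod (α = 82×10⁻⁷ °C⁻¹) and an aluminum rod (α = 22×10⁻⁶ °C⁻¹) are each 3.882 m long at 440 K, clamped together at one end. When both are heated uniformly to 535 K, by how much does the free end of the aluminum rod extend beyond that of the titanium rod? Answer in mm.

ΔT = 95 K
titanium: ΔL = 82×10⁻⁷ × 3.882 m × 95 = 3.0241×10⁻³ m = 3.0241 mm
aluminum: ΔL = 22×10⁻⁶ × 3.882 m × 95 = 8.1134×10⁻³ m = 8.1134 mm
difference = 8.1134 − 3.0241 = 5.0893 mm

5.09 mm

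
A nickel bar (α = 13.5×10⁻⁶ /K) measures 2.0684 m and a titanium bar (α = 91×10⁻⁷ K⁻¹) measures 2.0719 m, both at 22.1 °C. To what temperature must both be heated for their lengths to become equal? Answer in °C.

T = 408.0 °C

L₁(1 + α₁ΔT) = L₂(1 + α₂ΔT) ⇒ ΔT = (L₂ − L₁)/(α₁L₁ − α₂L₂)
L₂ − L₁ = 2.0719 − 2.0684 = 3.50×10⁻³ m
α₁L₁ − α₂L₂ = 13.5×10⁻⁶×2.0684 − 91×10⁻⁷×2.0719 = 9.06911×10⁻⁶ m/K
ΔT = 3.50×10⁻³ / 9.06911×10⁻⁶ = 385.925 K
T = 22.1 + 385.925 = 408.025 °C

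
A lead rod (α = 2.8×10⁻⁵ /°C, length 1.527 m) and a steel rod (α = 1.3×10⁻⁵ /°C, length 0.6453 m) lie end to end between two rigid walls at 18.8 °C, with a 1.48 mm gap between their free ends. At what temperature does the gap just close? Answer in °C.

T = 47.7 °C

α₁L₁ = 4.2756×10⁻⁵ m/K, α₂L₂ = 8.3889×10⁻⁶ m/K → total 5.11449×10⁻⁵ m/K
ΔT = g/(α₁L₁+α₂L₂) = 1.48×10⁻³ / 5.11449×10⁻⁵ = 28.937 K
T = 18.8 + 28.937 = 47.737 °C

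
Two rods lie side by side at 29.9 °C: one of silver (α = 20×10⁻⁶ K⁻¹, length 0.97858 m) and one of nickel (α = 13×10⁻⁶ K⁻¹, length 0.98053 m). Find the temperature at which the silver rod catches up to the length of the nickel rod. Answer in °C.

T = 315.6 °C

Equal length when α₁L₁ΔT − α₂L₂ΔT = L₂ − L₁ = 1.95×10⁻³ m
α₁L₁ = 1.95716×10⁻⁵, α₂L₂ = 1.274689×10⁻⁵ → Δ(αL) = 6.82471×10⁻⁶ m/K
ΔT = 1.95×10⁻³ / 6.82471×10⁻⁶ = 285.726 K, so T = 29.9 + 285.726 = 315.626 °C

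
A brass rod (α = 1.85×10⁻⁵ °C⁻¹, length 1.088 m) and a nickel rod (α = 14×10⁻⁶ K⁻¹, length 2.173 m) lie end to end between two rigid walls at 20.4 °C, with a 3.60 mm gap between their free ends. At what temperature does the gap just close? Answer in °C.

Gap closes when ΔL₁ + ΔL₂ = 3.60 mm = 3.60×10⁻³ m
(α₁L₁ + α₂L₂)ΔT = g
α₁L₁ + α₂L₂ = 1.85×10⁻⁵×1.088 + 14×10⁻⁶×2.173 = 5.055×10⁻⁵ m/K
ΔT = 3.60×10⁻³ / 5.055×10⁻⁵ = 71.217 K
T = 20.4 + 71.217 = 91.617 °C

T = 91.6 °C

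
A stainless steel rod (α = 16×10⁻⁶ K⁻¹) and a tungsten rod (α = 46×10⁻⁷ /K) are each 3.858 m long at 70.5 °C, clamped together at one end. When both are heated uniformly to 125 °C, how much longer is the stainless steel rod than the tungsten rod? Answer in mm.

ΔT = 54.5 K
stainless steel: ΔL = 16×10⁻⁶ × 3.858 m × 54.5 = 3.3642×10⁻³ m = 3.3642 mm
tungsten: ΔL = 46×10⁻⁷ × 3.858 m × 54.5 = 9.6720×10⁻⁴ m = 0.96720 mm
difference = 3.3642 − 0.96720 = 2.3970 mm

2.40 mm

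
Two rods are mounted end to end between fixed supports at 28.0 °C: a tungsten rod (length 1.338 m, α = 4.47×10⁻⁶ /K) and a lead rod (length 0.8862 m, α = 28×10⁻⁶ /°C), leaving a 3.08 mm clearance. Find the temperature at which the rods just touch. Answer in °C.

T = 128 °C

α₁L₁ = 5.98086×10⁻⁶ m/K, α₂L₂ = 2.48136×10⁻⁵ m/K → total 3.079446×10⁻⁵ m/K
ΔT = g/(α₁L₁+α₂L₂) = 3.08×10⁻³ / 3.079446×10⁻⁵ = 100.02 K
T = 28.0 + 100.02 = 128.02 °C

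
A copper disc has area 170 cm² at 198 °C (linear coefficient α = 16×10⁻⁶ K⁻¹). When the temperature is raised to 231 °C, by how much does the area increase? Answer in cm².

ΔA = 0.180 cm²

Area coefficient ≈ 2α; |ΔT| = 33 K
ΔA = 2αA₀ΔT = 2(16×10⁻⁶)(170)(33) = 0.180 cm²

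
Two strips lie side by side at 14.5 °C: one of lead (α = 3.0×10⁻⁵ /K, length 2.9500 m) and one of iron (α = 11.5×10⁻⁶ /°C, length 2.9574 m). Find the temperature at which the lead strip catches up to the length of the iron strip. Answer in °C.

Equal length when α₁L₁ΔT − α₂L₂ΔT = L₂ − L₁ = 7.40×10⁻³ m
α₁L₁ = 8.850×10⁻⁵, α₂L₂ = 3.40101×10⁻⁵ → Δ(αL) = 5.44899×10⁻⁵ m/K
ΔT = 7.40×10⁻³ / 5.44899×10⁻⁵ = 135.805 K, so T = 14.5 + 135.805 = 150.305 °C

T = 150.3 °C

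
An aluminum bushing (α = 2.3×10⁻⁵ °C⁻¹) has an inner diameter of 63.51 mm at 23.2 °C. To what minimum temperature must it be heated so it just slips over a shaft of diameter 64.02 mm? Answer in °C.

Required Δd = 64.02 − 63.51 = 0.51 mm
Δd = αd₀ΔT ⇒ ΔT = Δd/(αd₀) = 0.51 / (2.3×10⁻⁵ × 63.51) = 349.14 K
T_min = 23.2 + 349.14 = 372.34 °C

T = 372 °C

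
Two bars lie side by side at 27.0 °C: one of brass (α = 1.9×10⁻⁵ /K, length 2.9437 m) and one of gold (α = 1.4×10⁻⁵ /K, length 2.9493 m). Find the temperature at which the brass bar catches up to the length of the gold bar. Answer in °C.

T = 409.5 °C

Equal length when α₁L₁ΔT − α₂L₂ΔT = L₂ − L₁ = 5.60×10⁻³ m
α₁L₁ = 5.59303×10⁻⁵, α₂L₂ = 4.12902×10⁻⁵ → Δ(αL) = 1.46401×10⁻⁵ m/K
ΔT = 5.60×10⁻³ / 1.46401×10⁻⁵ = 382.511 K, so T = 27.0 + 382.511 = 409.511 °C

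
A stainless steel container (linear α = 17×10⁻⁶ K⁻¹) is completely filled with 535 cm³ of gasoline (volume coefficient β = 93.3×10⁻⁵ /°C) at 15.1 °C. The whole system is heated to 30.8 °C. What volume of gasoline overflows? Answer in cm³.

The container also expands: β_container ≈ 3α = 5.1×10⁻⁵ /K
Net overflow = V₀(β_liq − 3α_cont)ΔT
β − 3α = 9.33×10⁻⁴ − 5.1×10⁻⁵ = 8.82×10⁻⁴ /K; ΔT = 15.7 K
ΔV = 535 × 8.82×10⁻⁴ × 15.7 = 7.41 cm³

7.41 cm³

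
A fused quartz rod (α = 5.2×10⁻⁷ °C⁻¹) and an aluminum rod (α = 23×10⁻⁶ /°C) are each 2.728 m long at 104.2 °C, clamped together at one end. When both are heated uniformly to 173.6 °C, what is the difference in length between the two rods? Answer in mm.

ΔT = 69.4 K
fused quartz: ΔL = 5.2×10⁻⁷ × 2.728 m × 69.4 = 9.8448×10⁻⁵ m = 0.098448 mm
aluminum: ΔL = 23×10⁻⁶ × 2.728 m × 69.4 = 4.3544×10⁻³ m = 4.3544 mm
difference = 4.3544 − 0.098448 = 4.255952 mm

4.26 mm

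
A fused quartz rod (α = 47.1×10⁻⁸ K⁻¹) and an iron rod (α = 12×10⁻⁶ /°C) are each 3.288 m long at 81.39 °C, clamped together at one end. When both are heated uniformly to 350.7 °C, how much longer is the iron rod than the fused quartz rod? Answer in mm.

10.2 mm

ΔT = 269.31 K
fused quartz: ΔL = 47.1×10⁻⁸ × 3.288 m × 269.31 = 4.1707×10⁻⁴ m = 0.41707 mm
iron: ΔL = 12×10⁻⁶ × 3.288 m × 269.31 = 1.0626×10⁻² m = 10.626 mm
difference = 10.626 − 0.41707 = 10.20893 mm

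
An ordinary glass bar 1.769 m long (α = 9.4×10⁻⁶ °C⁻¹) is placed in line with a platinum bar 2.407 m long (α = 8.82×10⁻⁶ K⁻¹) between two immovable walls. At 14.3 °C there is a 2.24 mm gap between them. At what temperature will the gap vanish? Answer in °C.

T = 73.5 °C

α₁L₁ = 1.66286×10⁻⁵ m/K, α₂L₂ = 2.122974×10⁻⁵ m/K → total 3.785834×10⁻⁵ m/K
ΔT = g/(α₁L₁+α₂L₂) = 2.24×10⁻³ / 3.785834×10⁻⁵ = 59.168 K
T = 14.3 + 59.168 = 73.468 °C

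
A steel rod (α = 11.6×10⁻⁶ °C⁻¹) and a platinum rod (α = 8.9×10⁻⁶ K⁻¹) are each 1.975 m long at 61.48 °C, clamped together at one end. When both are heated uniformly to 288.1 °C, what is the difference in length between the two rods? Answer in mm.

1.21 mm

ΔT = 226.62 K
steel: ΔL = 11.6×10⁻⁶ × 1.975 m × 226.62 = 5.1919×10⁻³ m = 5.1919 mm
platinum: ΔL = 8.9×10⁻⁶ × 1.975 m × 226.62 = 3.9834×10⁻³ m = 3.9834 mm
difference = 5.1919 − 3.9834 = 1.2085 mm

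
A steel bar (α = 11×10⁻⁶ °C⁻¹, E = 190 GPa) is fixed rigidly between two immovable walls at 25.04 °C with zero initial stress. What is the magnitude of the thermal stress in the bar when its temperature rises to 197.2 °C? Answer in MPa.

Fully constrained: the free strain ε = αΔT is blocked, so σ = Eε = EαΔT.
|ΔT| = 172.16 K
σ = 190×10⁹ × 11×10⁻⁶ × 172.16 = 3.60×10⁸ Pa

σ = 360 MPa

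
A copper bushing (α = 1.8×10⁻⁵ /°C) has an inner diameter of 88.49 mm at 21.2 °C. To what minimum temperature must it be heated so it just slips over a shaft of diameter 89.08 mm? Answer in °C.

T = 392 °C

Required Δd = 89.08 − 88.49 = 0.59 mm
Δd = αd₀ΔT ⇒ ΔT = Δd/(αd₀) = 0.59 / (1.8×10⁻⁵ × 88.49) = 370.41 K
T_min = 21.2 + 370.41 = 391.61 °C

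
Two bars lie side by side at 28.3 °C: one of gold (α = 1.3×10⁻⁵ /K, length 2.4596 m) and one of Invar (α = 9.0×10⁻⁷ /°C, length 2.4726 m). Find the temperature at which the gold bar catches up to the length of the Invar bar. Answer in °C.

L₁(1 + α₁ΔT) = L₂(1 + α₂ΔT) ⇒ ΔT = (L₂ − L₁)/(α₁L₁ − α₂L₂)
L₂ − L₁ = 2.4726 − 2.4596 = 1.30×10⁻² m
α₁L₁ − α₂L₂ = 1.3×10⁻⁵×2.4596 − 9.0×10⁻⁷×2.4726 = 2.974946×10⁻⁵ m/K
ΔT = 1.30×10⁻² / 2.974946×10⁻⁵ = 436.983 K
T = 28.3 + 436.983 = 465.283 °C

T = 465.3 °C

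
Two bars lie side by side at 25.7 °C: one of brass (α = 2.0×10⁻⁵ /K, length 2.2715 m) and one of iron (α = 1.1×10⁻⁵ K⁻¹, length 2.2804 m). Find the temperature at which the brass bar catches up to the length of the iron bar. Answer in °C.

Equal length when α₁L₁ΔT − α₂L₂ΔT = L₂ − L₁ = 8.90×10⁻³ m
α₁L₁ = 4.543×10⁻⁵, α₂L₂ = 2.50844×10⁻⁵ → Δ(αL) = 2.03456×10⁻⁵ m/K
ΔT = 8.90×10⁻³ / 2.03456×10⁻⁵ = 437.441 K, so T = 25.7 + 437.441 = 463.141 °C

T = 463.1 °C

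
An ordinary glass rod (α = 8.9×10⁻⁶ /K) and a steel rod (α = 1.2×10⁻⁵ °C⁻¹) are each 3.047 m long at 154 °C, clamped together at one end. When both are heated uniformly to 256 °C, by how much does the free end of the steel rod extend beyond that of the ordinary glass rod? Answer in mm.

ΔT = 102 K
ordinary glass: ΔL = 8.9×10⁻⁶ × 3.047 m × 102 = 2.7661×10⁻³ m = 2.7661 mm
steel: ΔL = 1.2×10⁻⁵ × 3.047 m × 102 = 3.7295×10⁻³ m = 3.7295 mm
difference = 3.7295 − 2.7661 = 0.9634 mm

0.963 mm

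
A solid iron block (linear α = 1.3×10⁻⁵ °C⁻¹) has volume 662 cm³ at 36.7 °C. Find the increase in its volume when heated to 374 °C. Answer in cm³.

Isotropic solid: β ≈ 3α = 3.9×10⁻⁵ /K; ΔT = 337.3 K
ΔV = 3αV₀ΔT = 3(1.3×10⁻⁵)(662)(337.3) = 8.71 cm³

ΔV = 8.71 cm³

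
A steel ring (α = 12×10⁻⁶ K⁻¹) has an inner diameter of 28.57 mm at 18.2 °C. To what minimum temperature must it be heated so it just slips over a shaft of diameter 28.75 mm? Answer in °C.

Required Δd = 28.75 − 28.57 = 0.18 mm
Δd = αd₀ΔT ⇒ ΔT = Δd/(αd₀) = 0.18 / (12×10⁻⁶ × 28.57) = 525.03 K
T_min = 18.2 + 525.03 = 543.23 °C

T = 543 °C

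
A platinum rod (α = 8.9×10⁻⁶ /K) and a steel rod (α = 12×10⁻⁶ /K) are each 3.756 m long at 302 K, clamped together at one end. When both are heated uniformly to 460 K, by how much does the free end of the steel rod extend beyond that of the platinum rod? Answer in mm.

ΔT = 158 K
platinum: ΔL = 8.9×10⁻⁶ × 3.756 m × 158 = 5.2817×10⁻³ m = 5.2817 mm
steel: ΔL = 12×10⁻⁶ × 3.756 m × 158 = 7.1214×10⁻³ m = 7.1214 mm
difference = 7.1214 − 5.2817 = 1.8397 mm

1.84 mm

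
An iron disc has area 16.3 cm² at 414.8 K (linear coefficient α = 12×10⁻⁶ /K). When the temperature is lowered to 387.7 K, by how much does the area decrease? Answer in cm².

ΔA = 0.0106 cm²

Area coefficient ≈ 2α; |ΔT| = 27.1 K
ΔA = 2αA₀ΔT = 2(12×10⁻⁶)(16.3)(27.1) = 0.0106 cm²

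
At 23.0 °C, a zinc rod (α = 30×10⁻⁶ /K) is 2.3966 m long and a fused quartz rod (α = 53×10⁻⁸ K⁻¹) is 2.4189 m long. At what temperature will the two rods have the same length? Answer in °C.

T = 338.8 °C

Equal length when α₁L₁ΔT − α₂L₂ΔT = L₂ − L₁ = 2.23×10⁻² m
α₁L₁ = 7.1898×10⁻⁵, α₂L₂ = 1.282017×10⁻⁶ → Δ(αL) = 7.0615983×10⁻⁵ m/K
ΔT = 2.23×10⁻² / 7.0615983×10⁻⁵ = 315.793 K, so T = 23.0 + 315.793 = 338.793 °C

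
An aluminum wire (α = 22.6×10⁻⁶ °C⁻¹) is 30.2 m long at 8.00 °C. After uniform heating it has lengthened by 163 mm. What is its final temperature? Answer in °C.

T = 247 °C

ΔL = αL₀ΔT ⇒ ΔT = ΔL / (αL₀)
ΔT = 163×10⁻³ m / (22.6×10⁻⁶ × 30.2 m) = 238.82 K
T = 8.00 + 238.82 = 246.82 °C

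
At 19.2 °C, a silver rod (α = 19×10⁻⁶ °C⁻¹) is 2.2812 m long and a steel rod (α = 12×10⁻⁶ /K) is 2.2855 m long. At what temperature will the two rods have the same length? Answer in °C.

T = 289.4 °C

L₁(1 + α₁ΔT) = L₂(1 + α₂ΔT) ⇒ ΔT = (L₂ − L₁)/(α₁L₁ − α₂L₂)
L₂ − L₁ = 2.2855 − 2.2812 = 4.30×10⁻³ m
α₁L₁ − α₂L₂ = 19×10⁻⁶×2.2812 − 12×10⁻⁶×2.2855 = 1.59168×10⁻⁵ m/K
ΔT = 4.30×10⁻³ / 1.59168×10⁻⁵ = 270.155 K
T = 19.2 + 270.155 = 289.355 °C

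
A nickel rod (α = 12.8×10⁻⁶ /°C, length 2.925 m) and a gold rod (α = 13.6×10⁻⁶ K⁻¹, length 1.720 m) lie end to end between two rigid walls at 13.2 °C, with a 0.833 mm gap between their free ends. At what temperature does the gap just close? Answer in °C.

α₁L₁ = 3.744×10⁻⁵ m/K, α₂L₂ = 2.3392×10⁻⁵ m/K → total 6.0832×10⁻⁵ m/K
ΔT = g/(α₁L₁+α₂L₂) = 8.33×10⁻⁴ / 6.0832×10⁻⁵ = 13.693 K
T = 13.2 + 13.693 = 26.893 °C

T = 26.9 °C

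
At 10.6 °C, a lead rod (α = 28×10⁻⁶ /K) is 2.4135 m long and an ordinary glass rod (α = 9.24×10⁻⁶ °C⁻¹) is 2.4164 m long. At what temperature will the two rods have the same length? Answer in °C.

T = 74.69 °C

L₁(1 + α₁ΔT) = L₂(1 + α₂ΔT) ⇒ ΔT = (L₂ − L₁)/(α₁L₁ − α₂L₂)
L₂ − L₁ = 2.4164 − 2.4135 = 2.90×10⁻³ m
α₁L₁ − α₂L₂ = 28×10⁻⁶×2.4135 − 9.24×10⁻⁶×2.4164 = 4.5250464×10⁻⁵ m/K
ΔT = 2.90×10⁻³ / 4.5250464×10⁻⁵ = 64.0877 K
T = 10.6 + 64.0877 = 74.6877 °C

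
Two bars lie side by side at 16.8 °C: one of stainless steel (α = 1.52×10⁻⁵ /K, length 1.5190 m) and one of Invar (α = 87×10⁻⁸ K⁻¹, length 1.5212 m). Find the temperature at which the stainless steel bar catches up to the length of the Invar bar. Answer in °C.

L₁(1 + α₁ΔT) = L₂(1 + α₂ΔT) ⇒ ΔT = (L₂ − L₁)/(α₁L₁ − α₂L₂)
L₂ − L₁ = 1.5212 − 1.5190 = 2.20×10⁻³ m
α₁L₁ − α₂L₂ = 1.52×10⁻⁵×1.5190 − 87×10⁻⁸×1.5212 = 2.1765356×10⁻⁵ m/K
ΔT = 2.20×10⁻³ / 2.1765356×10⁻⁵ = 101.078 K
T = 16.8 + 101.078 = 117.878 °C

T = 117.9 °C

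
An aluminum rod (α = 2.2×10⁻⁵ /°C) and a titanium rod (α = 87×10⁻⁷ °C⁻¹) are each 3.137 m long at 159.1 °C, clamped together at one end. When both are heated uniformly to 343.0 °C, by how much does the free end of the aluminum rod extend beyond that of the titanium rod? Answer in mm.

ΔT = 183.9 K
aluminum: ΔL = 2.2×10⁻⁵ × 3.137 m × 183.9 = 1.2692×10⁻² m = 12.692 mm
titanium: ΔL = 87×10⁻⁷ × 3.137 m × 183.9 = 5.0190×10⁻³ m = 5.0190 mm
difference = 12.692 − 5.0190 = 7.673 mm

7.67 mm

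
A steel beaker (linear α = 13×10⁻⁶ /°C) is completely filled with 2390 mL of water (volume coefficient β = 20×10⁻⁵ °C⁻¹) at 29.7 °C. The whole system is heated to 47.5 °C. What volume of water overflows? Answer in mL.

6.85 mL

The beaker also expands: β_container ≈ 3α = 3.9×10⁻⁵ /K
Net overflow = V₀(β_liq − 3α_cont)ΔT
β − 3α = 2.00×10⁻⁴ − 3.9×10⁻⁵ = 1.61×10⁻⁴ /K; ΔT = 17.8 K
ΔV = 2390 × 1.61×10⁻⁴ × 17.8 = 6.85 mL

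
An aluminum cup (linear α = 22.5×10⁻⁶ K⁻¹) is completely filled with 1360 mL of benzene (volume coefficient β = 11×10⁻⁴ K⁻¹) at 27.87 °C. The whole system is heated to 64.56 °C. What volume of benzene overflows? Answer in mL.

The cup also expands: β_container ≈ 3α = 6.75×10⁻⁵ /K
Net overflow = V₀(β_liq − 3α_cont)ΔT
β − 3α = 1.10×10⁻³ − 6.75×10⁻⁵ = 1.0325×10⁻³ /K; ΔT = 36.69 K
ΔV = 1360 × 1.0325×10⁻³ × 36.69 = 51.5 mL

51.5 mL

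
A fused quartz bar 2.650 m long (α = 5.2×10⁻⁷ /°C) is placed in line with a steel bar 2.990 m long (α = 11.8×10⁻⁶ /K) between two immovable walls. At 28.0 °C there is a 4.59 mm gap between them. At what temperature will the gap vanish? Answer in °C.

T = 153 °C

Gap closes when ΔL₁ + ΔL₂ = 4.59 mm = 4.59×10⁻³ m
(α₁L₁ + α₂L₂)ΔT = g
α₁L₁ + α₂L₂ = 5.2×10⁻⁷×2.650 + 11.8×10⁻⁶×2.990 = 3.666×10⁻⁵ m/K
ΔT = 4.59×10⁻³ / 3.666×10⁻⁵ = 125.20 K
T = 28.0 + 125.20 = 153.20 °C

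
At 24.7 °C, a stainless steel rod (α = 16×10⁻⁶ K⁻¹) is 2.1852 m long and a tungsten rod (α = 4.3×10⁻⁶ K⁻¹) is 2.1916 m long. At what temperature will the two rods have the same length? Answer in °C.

T = 275.3 °C

Equal length when α₁L₁ΔT − α₂L₂ΔT = L₂ − L₁ = 6.40×10⁻³ m
α₁L₁ = 3.49632×10⁻⁵, α₂L₂ = 9.42388×10⁻⁶ → Δ(αL) = 2.553932×10⁻⁵ m/K
ΔT = 6.40×10⁻³ / 2.553932×10⁻⁵ = 250.594 K, so T = 24.7 + 250.594 = 275.294 °C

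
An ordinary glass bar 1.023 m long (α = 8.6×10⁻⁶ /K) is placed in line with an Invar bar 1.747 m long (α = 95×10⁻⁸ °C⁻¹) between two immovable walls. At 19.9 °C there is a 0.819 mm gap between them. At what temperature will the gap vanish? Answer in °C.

α₁L₁ = 8.7978×10⁻⁶ m/K, α₂L₂ = 1.65965×10⁻⁶ m/K → total 1.045745×10⁻⁵ m/K
ΔT = g/(α₁L₁+α₂L₂) = 8.19×10⁻⁴ / 1.045745×10⁻⁵ = 78.317 K
T = 19.9 + 78.317 = 98.217 °C

T = 98.2 °C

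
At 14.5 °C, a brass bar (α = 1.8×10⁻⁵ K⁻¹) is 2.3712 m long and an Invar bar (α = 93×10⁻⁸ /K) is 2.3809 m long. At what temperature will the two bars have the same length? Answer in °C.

Equal length when α₁L₁ΔT − α₂L₂ΔT = L₂ − L₁ = 9.70×10⁻³ m
α₁L₁ = 4.26816×10⁻⁵, α₂L₂ = 2.214237×10⁻⁶ → Δ(αL) = 4.0467363×10⁻⁵ m/K
ΔT = 9.70×10⁻³ / 4.0467363×10⁻⁵ = 239.699 K, so T = 14.5 + 239.699 = 254.199 °C

T = 254.2 °C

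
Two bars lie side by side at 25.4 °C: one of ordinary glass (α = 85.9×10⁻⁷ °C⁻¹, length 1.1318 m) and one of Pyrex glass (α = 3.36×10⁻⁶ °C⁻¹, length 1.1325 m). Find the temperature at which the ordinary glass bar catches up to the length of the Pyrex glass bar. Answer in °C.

Equal length when α₁L₁ΔT − α₂L₂ΔT = L₂ − L₁ = 7.00×10⁻⁴ m
α₁L₁ = 9.722162×10⁻⁶, α₂L₂ = 3.8052×10⁻⁶ → Δ(αL) = 5.916962×10⁻⁶ m/K
ΔT = 7.00×10⁻⁴ / 5.916962×10⁻⁶ = 118.304 K, so T = 25.4 + 118.304 = 143.704 °C

T = 143.7 °C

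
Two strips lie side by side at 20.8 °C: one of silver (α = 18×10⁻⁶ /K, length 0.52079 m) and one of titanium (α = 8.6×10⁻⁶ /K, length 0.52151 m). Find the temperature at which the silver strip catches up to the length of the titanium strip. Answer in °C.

T = 168.1 °C

Equal length when α₁L₁ΔT − α₂L₂ΔT = L₂ − L₁ = 7.20×10⁻⁴ m
α₁L₁ = 9.37422×10⁻⁶, α₂L₂ = 4.484986×10⁻⁶ → Δ(αL) = 4.889234×10⁻⁶ m/K
ΔT = 7.20×10⁻⁴ / 4.889234×10⁻⁶ = 147.262 K, so T = 20.8 + 147.262 = 168.062 °C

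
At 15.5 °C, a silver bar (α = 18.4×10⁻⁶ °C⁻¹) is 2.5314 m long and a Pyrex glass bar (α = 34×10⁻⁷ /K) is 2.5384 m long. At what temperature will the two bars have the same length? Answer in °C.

T = 200.0 °C

L₁(1 + α₁ΔT) = L₂(1 + α₂ΔT) ⇒ ΔT = (L₂ − L₁)/(α₁L₁ − α₂L₂)
L₂ − L₁ = 2.5384 − 2.5314 = 7.00×10⁻³ m
α₁L₁ − α₂L₂ = 18.4×10⁻⁶×2.5314 − 34×10⁻⁷×2.5384 = 3.79472×10⁻⁵ m/K
ΔT = 7.00×10⁻³ / 3.79472×10⁻⁵ = 184.467 K
T = 15.5 + 184.467 = 199.967 °C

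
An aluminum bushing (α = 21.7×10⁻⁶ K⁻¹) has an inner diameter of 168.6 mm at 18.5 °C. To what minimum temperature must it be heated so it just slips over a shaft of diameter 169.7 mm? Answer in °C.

T = 319 °C

Required Δd = 169.7 − 168.6 = 1.1 mm
Δd = αd₀ΔT ⇒ ΔT = Δd/(αd₀) = 1.1 / (21.7×10⁻⁶ × 168.6) = 300.66 K
T_min = 18.5 + 300.66 = 319.16 °C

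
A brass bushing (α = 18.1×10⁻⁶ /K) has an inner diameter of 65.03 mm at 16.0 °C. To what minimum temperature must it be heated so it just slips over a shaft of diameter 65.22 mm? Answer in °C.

Required Δd = 65.22 − 65.03 = 0.19 mm
Δd = αd₀ΔT ⇒ ΔT = Δd/(αd₀) = 0.19 / (18.1×10⁻⁶ × 65.03) = 161.42 K
T_min = 16.0 + 161.42 = 177.42 °C

T = 177 °C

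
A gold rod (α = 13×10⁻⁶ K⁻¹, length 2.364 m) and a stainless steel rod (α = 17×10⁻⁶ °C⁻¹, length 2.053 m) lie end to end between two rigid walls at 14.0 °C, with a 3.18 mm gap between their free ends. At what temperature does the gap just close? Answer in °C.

Gap closes when ΔL₁ + ΔL₂ = 3.18 mm = 3.18×10⁻³ m
(α₁L₁ + α₂L₂)ΔT = g
α₁L₁ + α₂L₂ = 13×10⁻⁶×2.364 + 17×10⁻⁶×2.053 = 6.5633×10⁻⁵ m/K
ΔT = 3.18×10⁻³ / 6.5633×10⁻⁵ = 48.451 K
T = 14.0 + 48.451 = 62.451 °C

T = 62.5 °C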